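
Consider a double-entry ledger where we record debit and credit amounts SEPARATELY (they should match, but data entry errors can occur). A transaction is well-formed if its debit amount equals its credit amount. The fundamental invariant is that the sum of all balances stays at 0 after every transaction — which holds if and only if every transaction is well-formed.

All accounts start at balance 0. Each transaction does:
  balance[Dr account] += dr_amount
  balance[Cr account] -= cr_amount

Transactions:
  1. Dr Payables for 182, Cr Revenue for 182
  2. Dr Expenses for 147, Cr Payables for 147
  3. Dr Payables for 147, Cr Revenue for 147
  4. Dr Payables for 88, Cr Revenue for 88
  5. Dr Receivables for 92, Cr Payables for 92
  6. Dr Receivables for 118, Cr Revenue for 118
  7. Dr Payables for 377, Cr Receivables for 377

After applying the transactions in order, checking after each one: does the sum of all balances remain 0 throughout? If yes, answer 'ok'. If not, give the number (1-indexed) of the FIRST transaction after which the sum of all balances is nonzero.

Answer: ok

Derivation:
After txn 1: dr=182 cr=182 sum_balances=0
After txn 2: dr=147 cr=147 sum_balances=0
After txn 3: dr=147 cr=147 sum_balances=0
After txn 4: dr=88 cr=88 sum_balances=0
After txn 5: dr=92 cr=92 sum_balances=0
After txn 6: dr=118 cr=118 sum_balances=0
After txn 7: dr=377 cr=377 sum_balances=0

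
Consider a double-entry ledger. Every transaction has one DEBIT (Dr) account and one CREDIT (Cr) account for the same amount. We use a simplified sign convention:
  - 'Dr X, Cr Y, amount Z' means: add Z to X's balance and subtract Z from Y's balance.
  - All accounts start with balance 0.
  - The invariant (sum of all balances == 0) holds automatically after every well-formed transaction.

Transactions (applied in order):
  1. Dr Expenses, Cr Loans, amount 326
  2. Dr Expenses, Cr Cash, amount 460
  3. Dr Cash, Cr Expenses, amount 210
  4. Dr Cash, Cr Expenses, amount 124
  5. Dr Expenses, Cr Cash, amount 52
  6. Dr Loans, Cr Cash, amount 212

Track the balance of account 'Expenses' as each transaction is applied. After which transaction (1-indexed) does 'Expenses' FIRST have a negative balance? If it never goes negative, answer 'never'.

Answer: never

Derivation:
After txn 1: Expenses=326
After txn 2: Expenses=786
After txn 3: Expenses=576
After txn 4: Expenses=452
After txn 5: Expenses=504
After txn 6: Expenses=504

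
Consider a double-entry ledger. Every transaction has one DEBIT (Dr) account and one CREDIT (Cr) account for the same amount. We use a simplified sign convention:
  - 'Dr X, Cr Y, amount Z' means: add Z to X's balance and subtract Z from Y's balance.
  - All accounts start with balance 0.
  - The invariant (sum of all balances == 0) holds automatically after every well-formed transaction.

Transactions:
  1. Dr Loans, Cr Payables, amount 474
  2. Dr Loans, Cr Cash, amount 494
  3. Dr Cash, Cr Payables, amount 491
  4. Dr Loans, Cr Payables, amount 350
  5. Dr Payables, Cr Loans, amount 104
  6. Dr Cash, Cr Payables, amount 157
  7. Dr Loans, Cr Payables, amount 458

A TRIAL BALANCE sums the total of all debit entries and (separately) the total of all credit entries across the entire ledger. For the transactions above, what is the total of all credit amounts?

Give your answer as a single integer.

Answer: 2528

Derivation:
Txn 1: credit+=474
Txn 2: credit+=494
Txn 3: credit+=491
Txn 4: credit+=350
Txn 5: credit+=104
Txn 6: credit+=157
Txn 7: credit+=458
Total credits = 2528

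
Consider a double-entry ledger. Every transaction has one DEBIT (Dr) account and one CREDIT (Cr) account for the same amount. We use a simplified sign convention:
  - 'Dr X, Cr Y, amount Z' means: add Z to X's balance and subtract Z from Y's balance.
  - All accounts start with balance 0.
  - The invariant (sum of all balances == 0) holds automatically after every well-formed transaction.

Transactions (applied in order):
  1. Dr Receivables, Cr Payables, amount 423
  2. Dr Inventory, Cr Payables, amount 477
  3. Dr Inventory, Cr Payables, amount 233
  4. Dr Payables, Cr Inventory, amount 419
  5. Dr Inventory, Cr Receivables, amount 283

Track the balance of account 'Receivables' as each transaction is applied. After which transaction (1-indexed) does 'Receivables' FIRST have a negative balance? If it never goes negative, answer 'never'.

Answer: never

Derivation:
After txn 1: Receivables=423
After txn 2: Receivables=423
After txn 3: Receivables=423
After txn 4: Receivables=423
After txn 5: Receivables=140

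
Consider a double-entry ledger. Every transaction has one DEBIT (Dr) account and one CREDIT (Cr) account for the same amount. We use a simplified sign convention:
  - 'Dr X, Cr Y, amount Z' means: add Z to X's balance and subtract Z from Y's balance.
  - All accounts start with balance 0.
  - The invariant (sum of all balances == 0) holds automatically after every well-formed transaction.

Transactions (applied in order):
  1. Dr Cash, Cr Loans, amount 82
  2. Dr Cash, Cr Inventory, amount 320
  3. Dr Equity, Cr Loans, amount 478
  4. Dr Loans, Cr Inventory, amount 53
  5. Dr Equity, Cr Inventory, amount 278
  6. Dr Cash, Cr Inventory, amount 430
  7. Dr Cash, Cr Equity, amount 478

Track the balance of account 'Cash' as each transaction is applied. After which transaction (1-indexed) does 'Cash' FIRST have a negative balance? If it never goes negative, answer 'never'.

After txn 1: Cash=82
After txn 2: Cash=402
After txn 3: Cash=402
After txn 4: Cash=402
After txn 5: Cash=402
After txn 6: Cash=832
After txn 7: Cash=1310

Answer: never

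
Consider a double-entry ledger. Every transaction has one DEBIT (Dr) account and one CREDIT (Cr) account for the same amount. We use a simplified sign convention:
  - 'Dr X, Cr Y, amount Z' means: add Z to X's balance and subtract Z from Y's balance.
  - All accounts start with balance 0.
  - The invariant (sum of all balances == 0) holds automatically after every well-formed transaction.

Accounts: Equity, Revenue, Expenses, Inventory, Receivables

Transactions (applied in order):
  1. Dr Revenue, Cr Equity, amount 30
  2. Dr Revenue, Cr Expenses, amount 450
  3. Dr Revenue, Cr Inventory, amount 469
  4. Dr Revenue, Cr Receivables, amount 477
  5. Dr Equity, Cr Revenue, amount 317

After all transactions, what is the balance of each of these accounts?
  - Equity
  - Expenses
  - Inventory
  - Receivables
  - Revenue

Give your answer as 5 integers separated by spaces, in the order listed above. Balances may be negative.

After txn 1 (Dr Revenue, Cr Equity, amount 30): Equity=-30 Revenue=30
After txn 2 (Dr Revenue, Cr Expenses, amount 450): Equity=-30 Expenses=-450 Revenue=480
After txn 3 (Dr Revenue, Cr Inventory, amount 469): Equity=-30 Expenses=-450 Inventory=-469 Revenue=949
After txn 4 (Dr Revenue, Cr Receivables, amount 477): Equity=-30 Expenses=-450 Inventory=-469 Receivables=-477 Revenue=1426
After txn 5 (Dr Equity, Cr Revenue, amount 317): Equity=287 Expenses=-450 Inventory=-469 Receivables=-477 Revenue=1109

Answer: 287 -450 -469 -477 1109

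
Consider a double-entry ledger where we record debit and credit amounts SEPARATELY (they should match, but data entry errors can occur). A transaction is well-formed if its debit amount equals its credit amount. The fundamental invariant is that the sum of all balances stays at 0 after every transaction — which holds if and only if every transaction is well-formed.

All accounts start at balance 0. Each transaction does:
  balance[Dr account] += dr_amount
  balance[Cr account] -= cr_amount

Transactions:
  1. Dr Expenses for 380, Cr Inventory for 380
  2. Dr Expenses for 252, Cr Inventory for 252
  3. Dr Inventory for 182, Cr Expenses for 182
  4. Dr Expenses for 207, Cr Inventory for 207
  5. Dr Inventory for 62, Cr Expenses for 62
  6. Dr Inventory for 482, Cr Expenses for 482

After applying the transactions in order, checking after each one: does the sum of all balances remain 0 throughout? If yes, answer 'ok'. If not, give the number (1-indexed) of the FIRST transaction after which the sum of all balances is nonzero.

After txn 1: dr=380 cr=380 sum_balances=0
After txn 2: dr=252 cr=252 sum_balances=0
After txn 3: dr=182 cr=182 sum_balances=0
After txn 4: dr=207 cr=207 sum_balances=0
After txn 5: dr=62 cr=62 sum_balances=0
After txn 6: dr=482 cr=482 sum_balances=0

Answer: ok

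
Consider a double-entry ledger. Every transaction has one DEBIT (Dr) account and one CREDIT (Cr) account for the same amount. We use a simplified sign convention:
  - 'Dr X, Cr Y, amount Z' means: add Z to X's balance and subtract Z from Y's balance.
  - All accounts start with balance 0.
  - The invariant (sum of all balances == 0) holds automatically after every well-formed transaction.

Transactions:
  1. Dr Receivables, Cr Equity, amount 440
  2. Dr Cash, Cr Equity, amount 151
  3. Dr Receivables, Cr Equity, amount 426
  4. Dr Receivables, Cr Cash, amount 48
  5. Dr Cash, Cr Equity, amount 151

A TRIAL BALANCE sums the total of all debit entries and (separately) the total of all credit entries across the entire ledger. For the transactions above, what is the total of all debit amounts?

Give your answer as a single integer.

Txn 1: debit+=440
Txn 2: debit+=151
Txn 3: debit+=426
Txn 4: debit+=48
Txn 5: debit+=151
Total debits = 1216

Answer: 1216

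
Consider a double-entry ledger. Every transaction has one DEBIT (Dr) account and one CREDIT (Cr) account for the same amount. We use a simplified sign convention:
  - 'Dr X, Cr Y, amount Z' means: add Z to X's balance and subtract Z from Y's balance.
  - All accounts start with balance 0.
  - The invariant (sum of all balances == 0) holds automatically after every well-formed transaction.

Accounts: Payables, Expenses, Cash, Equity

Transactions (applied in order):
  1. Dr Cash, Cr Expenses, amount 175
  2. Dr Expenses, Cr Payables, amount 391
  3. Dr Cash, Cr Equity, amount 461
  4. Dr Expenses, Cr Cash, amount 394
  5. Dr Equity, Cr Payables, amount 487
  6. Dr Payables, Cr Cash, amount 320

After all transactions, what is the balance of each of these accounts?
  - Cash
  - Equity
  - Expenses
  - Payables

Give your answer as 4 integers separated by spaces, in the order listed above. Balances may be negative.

After txn 1 (Dr Cash, Cr Expenses, amount 175): Cash=175 Expenses=-175
After txn 2 (Dr Expenses, Cr Payables, amount 391): Cash=175 Expenses=216 Payables=-391
After txn 3 (Dr Cash, Cr Equity, amount 461): Cash=636 Equity=-461 Expenses=216 Payables=-391
After txn 4 (Dr Expenses, Cr Cash, amount 394): Cash=242 Equity=-461 Expenses=610 Payables=-391
After txn 5 (Dr Equity, Cr Payables, amount 487): Cash=242 Equity=26 Expenses=610 Payables=-878
After txn 6 (Dr Payables, Cr Cash, amount 320): Cash=-78 Equity=26 Expenses=610 Payables=-558

Answer: -78 26 610 -558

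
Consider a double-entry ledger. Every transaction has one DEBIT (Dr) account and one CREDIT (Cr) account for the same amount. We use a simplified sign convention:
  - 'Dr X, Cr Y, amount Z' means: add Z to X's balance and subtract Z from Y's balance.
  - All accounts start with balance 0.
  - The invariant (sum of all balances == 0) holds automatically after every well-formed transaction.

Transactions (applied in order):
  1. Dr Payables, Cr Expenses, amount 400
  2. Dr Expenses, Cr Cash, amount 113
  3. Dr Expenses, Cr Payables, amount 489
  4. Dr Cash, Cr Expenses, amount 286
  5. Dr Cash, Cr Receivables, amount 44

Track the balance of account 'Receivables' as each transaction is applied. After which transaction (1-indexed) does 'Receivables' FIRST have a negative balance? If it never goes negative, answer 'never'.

After txn 1: Receivables=0
After txn 2: Receivables=0
After txn 3: Receivables=0
After txn 4: Receivables=0
After txn 5: Receivables=-44

Answer: 5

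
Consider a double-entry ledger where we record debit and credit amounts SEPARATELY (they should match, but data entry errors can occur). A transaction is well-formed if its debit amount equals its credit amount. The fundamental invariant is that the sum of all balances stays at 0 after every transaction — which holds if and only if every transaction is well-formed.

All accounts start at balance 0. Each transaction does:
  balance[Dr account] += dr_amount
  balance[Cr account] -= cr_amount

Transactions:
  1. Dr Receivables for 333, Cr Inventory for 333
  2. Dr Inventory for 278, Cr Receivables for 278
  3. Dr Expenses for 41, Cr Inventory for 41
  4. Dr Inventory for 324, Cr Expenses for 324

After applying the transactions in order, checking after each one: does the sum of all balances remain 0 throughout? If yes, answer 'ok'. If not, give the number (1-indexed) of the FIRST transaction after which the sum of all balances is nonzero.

After txn 1: dr=333 cr=333 sum_balances=0
After txn 2: dr=278 cr=278 sum_balances=0
After txn 3: dr=41 cr=41 sum_balances=0
After txn 4: dr=324 cr=324 sum_balances=0

Answer: ok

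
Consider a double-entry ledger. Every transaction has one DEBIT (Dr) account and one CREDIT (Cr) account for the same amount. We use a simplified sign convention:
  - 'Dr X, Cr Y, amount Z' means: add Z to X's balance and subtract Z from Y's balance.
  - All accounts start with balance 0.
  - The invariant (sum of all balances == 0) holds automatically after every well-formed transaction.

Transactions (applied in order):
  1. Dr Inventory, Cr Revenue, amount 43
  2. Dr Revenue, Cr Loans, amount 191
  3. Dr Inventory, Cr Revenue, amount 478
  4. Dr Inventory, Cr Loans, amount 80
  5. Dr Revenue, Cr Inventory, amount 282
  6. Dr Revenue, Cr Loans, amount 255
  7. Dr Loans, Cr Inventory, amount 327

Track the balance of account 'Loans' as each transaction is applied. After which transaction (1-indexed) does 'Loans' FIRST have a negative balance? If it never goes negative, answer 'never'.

Answer: 2

Derivation:
After txn 1: Loans=0
After txn 2: Loans=-191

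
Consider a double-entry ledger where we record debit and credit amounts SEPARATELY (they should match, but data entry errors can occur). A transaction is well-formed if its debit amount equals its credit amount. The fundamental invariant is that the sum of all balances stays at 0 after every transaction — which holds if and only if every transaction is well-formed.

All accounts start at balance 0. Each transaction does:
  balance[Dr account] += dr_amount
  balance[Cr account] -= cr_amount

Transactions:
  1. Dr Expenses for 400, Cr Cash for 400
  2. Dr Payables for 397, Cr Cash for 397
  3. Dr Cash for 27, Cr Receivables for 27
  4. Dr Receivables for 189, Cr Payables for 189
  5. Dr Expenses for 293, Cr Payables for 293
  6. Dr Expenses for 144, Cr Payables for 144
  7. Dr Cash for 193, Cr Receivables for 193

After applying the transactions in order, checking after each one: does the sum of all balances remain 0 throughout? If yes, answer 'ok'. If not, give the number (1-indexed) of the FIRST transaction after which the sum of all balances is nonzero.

After txn 1: dr=400 cr=400 sum_balances=0
After txn 2: dr=397 cr=397 sum_balances=0
After txn 3: dr=27 cr=27 sum_balances=0
After txn 4: dr=189 cr=189 sum_balances=0
After txn 5: dr=293 cr=293 sum_balances=0
After txn 6: dr=144 cr=144 sum_balances=0
After txn 7: dr=193 cr=193 sum_balances=0

Answer: ok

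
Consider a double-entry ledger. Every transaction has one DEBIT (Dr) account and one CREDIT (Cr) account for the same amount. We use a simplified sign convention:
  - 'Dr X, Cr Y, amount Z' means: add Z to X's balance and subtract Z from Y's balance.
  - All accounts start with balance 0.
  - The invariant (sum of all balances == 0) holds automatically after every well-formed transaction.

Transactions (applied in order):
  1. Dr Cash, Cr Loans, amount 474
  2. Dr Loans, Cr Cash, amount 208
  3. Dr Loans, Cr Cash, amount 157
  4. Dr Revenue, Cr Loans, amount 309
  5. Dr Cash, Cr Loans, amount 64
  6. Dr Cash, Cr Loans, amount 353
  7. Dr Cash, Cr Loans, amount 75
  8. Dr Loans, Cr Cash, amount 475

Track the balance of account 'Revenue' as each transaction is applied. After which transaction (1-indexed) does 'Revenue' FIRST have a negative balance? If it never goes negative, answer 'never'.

After txn 1: Revenue=0
After txn 2: Revenue=0
After txn 3: Revenue=0
After txn 4: Revenue=309
After txn 5: Revenue=309
After txn 6: Revenue=309
After txn 7: Revenue=309
After txn 8: Revenue=309

Answer: never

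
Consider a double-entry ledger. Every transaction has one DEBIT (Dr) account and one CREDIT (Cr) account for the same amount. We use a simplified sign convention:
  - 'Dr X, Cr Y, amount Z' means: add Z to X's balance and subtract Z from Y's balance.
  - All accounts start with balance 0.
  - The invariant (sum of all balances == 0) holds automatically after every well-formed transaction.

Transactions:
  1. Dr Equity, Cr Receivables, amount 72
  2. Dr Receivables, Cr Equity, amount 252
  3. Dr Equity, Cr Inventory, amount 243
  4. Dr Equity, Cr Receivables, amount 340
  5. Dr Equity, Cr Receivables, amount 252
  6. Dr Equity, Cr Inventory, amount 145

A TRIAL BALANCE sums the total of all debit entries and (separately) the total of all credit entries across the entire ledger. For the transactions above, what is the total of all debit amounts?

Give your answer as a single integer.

Txn 1: debit+=72
Txn 2: debit+=252
Txn 3: debit+=243
Txn 4: debit+=340
Txn 5: debit+=252
Txn 6: debit+=145
Total debits = 1304

Answer: 1304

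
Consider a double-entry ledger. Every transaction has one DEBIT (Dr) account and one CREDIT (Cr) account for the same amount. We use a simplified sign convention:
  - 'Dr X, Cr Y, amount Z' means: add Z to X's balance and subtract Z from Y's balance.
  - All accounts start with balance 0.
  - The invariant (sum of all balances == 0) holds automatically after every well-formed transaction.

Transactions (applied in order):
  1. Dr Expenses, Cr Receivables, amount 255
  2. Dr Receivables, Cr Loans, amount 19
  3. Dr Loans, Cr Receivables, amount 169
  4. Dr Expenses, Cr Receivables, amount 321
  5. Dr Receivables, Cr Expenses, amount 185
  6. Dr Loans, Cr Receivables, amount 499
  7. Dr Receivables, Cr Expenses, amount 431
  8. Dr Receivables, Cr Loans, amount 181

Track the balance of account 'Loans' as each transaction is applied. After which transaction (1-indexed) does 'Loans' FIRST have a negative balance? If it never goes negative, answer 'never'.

After txn 1: Loans=0
After txn 2: Loans=-19

Answer: 2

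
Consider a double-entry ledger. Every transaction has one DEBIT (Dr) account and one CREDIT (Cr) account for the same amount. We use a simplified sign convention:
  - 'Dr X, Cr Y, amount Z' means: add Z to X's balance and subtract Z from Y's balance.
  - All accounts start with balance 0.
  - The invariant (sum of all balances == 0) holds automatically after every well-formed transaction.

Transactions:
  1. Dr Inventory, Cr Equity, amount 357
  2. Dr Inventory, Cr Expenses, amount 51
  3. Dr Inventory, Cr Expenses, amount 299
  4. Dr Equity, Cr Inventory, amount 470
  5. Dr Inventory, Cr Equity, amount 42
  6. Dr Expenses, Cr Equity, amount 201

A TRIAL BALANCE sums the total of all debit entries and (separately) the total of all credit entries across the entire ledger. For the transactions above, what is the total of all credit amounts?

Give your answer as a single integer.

Txn 1: credit+=357
Txn 2: credit+=51
Txn 3: credit+=299
Txn 4: credit+=470
Txn 5: credit+=42
Txn 6: credit+=201
Total credits = 1420

Answer: 1420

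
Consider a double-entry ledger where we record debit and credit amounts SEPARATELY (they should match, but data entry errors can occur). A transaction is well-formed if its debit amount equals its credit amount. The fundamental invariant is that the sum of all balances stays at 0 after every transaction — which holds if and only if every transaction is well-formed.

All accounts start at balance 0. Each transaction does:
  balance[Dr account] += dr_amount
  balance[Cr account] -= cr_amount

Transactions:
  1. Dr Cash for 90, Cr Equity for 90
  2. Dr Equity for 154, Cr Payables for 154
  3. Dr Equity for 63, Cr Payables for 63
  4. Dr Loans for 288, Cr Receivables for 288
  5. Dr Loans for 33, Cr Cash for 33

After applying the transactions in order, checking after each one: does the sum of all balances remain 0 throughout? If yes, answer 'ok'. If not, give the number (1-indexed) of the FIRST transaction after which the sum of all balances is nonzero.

After txn 1: dr=90 cr=90 sum_balances=0
After txn 2: dr=154 cr=154 sum_balances=0
After txn 3: dr=63 cr=63 sum_balances=0
After txn 4: dr=288 cr=288 sum_balances=0
After txn 5: dr=33 cr=33 sum_balances=0

Answer: ok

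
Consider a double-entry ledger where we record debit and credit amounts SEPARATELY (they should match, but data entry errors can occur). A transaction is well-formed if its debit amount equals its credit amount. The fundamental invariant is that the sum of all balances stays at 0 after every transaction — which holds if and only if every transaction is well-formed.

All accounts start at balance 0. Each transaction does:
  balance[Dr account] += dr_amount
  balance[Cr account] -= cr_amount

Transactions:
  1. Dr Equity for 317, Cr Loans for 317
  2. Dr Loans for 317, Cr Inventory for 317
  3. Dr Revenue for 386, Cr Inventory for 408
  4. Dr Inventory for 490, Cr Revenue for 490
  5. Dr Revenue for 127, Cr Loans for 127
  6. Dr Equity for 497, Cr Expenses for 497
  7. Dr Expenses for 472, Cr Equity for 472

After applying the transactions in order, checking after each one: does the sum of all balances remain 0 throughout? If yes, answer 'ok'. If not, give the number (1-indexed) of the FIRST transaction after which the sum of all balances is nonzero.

After txn 1: dr=317 cr=317 sum_balances=0
After txn 2: dr=317 cr=317 sum_balances=0
After txn 3: dr=386 cr=408 sum_balances=-22
After txn 4: dr=490 cr=490 sum_balances=-22
After txn 5: dr=127 cr=127 sum_balances=-22
After txn 6: dr=497 cr=497 sum_balances=-22
After txn 7: dr=472 cr=472 sum_balances=-22

Answer: 3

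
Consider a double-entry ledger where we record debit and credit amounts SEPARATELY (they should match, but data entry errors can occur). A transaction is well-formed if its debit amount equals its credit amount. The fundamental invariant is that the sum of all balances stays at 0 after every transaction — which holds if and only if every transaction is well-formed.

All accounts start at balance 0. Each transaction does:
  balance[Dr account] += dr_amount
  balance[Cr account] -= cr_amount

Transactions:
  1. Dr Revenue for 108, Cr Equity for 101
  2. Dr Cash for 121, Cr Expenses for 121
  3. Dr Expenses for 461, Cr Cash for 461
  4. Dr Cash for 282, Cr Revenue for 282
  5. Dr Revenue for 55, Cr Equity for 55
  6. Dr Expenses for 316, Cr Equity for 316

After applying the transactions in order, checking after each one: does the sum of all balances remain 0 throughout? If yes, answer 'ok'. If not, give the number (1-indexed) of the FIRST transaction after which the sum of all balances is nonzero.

Answer: 1

Derivation:
After txn 1: dr=108 cr=101 sum_balances=7
After txn 2: dr=121 cr=121 sum_balances=7
After txn 3: dr=461 cr=461 sum_balances=7
After txn 4: dr=282 cr=282 sum_balances=7
After txn 5: dr=55 cr=55 sum_balances=7
After txn 6: dr=316 cr=316 sum_balances=7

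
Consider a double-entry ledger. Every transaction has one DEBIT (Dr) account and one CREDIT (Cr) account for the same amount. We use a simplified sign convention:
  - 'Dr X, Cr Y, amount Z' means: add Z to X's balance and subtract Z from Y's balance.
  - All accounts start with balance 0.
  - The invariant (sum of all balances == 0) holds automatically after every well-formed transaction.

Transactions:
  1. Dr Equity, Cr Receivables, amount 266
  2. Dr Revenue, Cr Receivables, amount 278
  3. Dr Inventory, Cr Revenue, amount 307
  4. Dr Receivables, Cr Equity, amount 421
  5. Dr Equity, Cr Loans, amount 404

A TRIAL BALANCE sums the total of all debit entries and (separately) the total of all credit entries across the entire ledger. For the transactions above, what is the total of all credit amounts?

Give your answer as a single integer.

Answer: 1676

Derivation:
Txn 1: credit+=266
Txn 2: credit+=278
Txn 3: credit+=307
Txn 4: credit+=421
Txn 5: credit+=404
Total credits = 1676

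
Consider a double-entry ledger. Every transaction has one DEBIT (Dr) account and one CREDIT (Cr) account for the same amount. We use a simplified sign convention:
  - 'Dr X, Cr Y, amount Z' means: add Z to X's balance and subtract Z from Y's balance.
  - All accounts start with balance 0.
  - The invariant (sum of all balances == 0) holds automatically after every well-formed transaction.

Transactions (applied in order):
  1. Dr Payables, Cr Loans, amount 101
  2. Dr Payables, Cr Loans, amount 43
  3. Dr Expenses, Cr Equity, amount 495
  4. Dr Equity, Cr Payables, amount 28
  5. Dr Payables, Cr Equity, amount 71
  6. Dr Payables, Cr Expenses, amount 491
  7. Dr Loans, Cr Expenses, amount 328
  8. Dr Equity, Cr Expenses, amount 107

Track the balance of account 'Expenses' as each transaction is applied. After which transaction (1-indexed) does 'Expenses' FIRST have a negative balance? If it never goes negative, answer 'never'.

Answer: 7

Derivation:
After txn 1: Expenses=0
After txn 2: Expenses=0
After txn 3: Expenses=495
After txn 4: Expenses=495
After txn 5: Expenses=495
After txn 6: Expenses=4
After txn 7: Expenses=-324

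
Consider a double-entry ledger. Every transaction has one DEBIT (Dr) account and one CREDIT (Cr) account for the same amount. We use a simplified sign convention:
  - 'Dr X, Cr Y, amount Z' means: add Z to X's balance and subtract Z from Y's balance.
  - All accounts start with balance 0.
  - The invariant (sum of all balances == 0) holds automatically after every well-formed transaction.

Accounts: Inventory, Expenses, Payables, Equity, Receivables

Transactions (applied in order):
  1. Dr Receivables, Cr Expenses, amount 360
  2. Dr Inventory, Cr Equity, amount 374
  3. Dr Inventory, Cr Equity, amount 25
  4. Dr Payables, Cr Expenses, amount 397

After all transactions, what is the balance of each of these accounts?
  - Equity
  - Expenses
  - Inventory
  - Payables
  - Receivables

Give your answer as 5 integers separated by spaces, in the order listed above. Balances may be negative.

Answer: -399 -757 399 397 360

Derivation:
After txn 1 (Dr Receivables, Cr Expenses, amount 360): Expenses=-360 Receivables=360
After txn 2 (Dr Inventory, Cr Equity, amount 374): Equity=-374 Expenses=-360 Inventory=374 Receivables=360
After txn 3 (Dr Inventory, Cr Equity, amount 25): Equity=-399 Expenses=-360 Inventory=399 Receivables=360
After txn 4 (Dr Payables, Cr Expenses, amount 397): Equity=-399 Expenses=-757 Inventory=399 Payables=397 Receivables=360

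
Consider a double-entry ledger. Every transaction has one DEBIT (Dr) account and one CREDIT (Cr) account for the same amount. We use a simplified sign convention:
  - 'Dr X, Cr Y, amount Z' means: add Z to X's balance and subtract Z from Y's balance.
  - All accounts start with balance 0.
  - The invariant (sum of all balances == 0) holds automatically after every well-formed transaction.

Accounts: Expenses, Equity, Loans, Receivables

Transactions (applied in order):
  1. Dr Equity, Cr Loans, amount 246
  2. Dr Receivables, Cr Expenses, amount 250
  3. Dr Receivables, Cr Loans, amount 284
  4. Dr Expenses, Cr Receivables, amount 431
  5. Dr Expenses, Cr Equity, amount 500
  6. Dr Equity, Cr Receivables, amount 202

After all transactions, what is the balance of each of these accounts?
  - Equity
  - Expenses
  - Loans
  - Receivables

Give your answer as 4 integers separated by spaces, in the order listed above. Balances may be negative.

After txn 1 (Dr Equity, Cr Loans, amount 246): Equity=246 Loans=-246
After txn 2 (Dr Receivables, Cr Expenses, amount 250): Equity=246 Expenses=-250 Loans=-246 Receivables=250
After txn 3 (Dr Receivables, Cr Loans, amount 284): Equity=246 Expenses=-250 Loans=-530 Receivables=534
After txn 4 (Dr Expenses, Cr Receivables, amount 431): Equity=246 Expenses=181 Loans=-530 Receivables=103
After txn 5 (Dr Expenses, Cr Equity, amount 500): Equity=-254 Expenses=681 Loans=-530 Receivables=103
After txn 6 (Dr Equity, Cr Receivables, amount 202): Equity=-52 Expenses=681 Loans=-530 Receivables=-99

Answer: -52 681 -530 -99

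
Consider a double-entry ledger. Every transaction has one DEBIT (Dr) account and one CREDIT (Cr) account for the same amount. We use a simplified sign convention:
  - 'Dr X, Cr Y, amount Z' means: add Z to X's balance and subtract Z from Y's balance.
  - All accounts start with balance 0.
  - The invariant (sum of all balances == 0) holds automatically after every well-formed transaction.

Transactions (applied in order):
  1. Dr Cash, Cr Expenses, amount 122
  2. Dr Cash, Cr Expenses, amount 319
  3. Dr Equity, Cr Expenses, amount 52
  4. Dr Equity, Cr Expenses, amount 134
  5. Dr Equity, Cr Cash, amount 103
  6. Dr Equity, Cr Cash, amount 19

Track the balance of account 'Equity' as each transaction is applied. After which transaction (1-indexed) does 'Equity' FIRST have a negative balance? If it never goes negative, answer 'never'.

Answer: never

Derivation:
After txn 1: Equity=0
After txn 2: Equity=0
After txn 3: Equity=52
After txn 4: Equity=186
After txn 5: Equity=289
After txn 6: Equity=308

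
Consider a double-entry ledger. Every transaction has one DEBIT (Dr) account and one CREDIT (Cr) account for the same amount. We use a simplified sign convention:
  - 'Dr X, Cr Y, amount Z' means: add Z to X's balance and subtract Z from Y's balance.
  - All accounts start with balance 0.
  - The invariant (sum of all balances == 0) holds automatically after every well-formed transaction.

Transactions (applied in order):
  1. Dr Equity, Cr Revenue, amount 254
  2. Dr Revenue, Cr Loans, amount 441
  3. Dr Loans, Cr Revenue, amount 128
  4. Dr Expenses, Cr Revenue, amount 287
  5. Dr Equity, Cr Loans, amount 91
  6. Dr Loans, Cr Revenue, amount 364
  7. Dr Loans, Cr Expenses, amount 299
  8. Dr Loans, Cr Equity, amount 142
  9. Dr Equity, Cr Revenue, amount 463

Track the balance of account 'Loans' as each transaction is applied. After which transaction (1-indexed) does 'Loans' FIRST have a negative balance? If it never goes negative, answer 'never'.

Answer: 2

Derivation:
After txn 1: Loans=0
After txn 2: Loans=-441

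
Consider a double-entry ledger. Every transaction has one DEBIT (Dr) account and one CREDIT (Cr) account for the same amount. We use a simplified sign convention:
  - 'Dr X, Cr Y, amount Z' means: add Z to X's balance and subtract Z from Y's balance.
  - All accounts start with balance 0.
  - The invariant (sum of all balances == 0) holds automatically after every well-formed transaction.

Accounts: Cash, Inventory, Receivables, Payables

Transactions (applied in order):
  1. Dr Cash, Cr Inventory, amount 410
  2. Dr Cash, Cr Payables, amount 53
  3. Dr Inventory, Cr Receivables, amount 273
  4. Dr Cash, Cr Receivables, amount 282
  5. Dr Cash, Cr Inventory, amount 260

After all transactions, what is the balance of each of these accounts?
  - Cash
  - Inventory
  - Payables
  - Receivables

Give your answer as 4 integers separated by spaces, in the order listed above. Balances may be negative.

Answer: 1005 -397 -53 -555

Derivation:
After txn 1 (Dr Cash, Cr Inventory, amount 410): Cash=410 Inventory=-410
After txn 2 (Dr Cash, Cr Payables, amount 53): Cash=463 Inventory=-410 Payables=-53
After txn 3 (Dr Inventory, Cr Receivables, amount 273): Cash=463 Inventory=-137 Payables=-53 Receivables=-273
After txn 4 (Dr Cash, Cr Receivables, amount 282): Cash=745 Inventory=-137 Payables=-53 Receivables=-555
After txn 5 (Dr Cash, Cr Inventory, amount 260): Cash=1005 Inventory=-397 Payables=-53 Receivables=-555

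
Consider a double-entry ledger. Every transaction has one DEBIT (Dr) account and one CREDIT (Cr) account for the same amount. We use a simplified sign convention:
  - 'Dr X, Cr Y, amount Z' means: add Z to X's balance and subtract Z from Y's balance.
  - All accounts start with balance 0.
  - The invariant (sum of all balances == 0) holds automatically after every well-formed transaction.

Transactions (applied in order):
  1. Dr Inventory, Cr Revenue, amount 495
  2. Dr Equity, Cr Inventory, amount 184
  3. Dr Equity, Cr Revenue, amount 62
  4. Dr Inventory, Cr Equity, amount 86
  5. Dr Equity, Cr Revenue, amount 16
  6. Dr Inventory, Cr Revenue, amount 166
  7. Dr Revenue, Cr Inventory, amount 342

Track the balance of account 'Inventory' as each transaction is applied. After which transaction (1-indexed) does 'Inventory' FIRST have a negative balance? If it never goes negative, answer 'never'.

Answer: never

Derivation:
After txn 1: Inventory=495
After txn 2: Inventory=311
After txn 3: Inventory=311
After txn 4: Inventory=397
After txn 5: Inventory=397
After txn 6: Inventory=563
After txn 7: Inventory=221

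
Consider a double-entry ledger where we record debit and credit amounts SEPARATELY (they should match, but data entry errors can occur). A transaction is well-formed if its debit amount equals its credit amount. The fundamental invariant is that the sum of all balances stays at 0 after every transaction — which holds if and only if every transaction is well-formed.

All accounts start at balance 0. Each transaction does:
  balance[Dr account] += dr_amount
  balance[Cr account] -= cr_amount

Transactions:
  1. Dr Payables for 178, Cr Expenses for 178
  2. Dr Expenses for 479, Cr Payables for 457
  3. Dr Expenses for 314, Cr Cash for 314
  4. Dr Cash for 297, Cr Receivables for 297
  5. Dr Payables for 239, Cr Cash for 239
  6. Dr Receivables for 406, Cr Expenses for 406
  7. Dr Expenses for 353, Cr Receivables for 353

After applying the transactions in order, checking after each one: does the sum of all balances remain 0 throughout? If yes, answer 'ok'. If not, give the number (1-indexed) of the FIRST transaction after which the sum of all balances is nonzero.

Answer: 2

Derivation:
After txn 1: dr=178 cr=178 sum_balances=0
After txn 2: dr=479 cr=457 sum_balances=22
After txn 3: dr=314 cr=314 sum_balances=22
After txn 4: dr=297 cr=297 sum_balances=22
After txn 5: dr=239 cr=239 sum_balances=22
After txn 6: dr=406 cr=406 sum_balances=22
After txn 7: dr=353 cr=353 sum_balances=22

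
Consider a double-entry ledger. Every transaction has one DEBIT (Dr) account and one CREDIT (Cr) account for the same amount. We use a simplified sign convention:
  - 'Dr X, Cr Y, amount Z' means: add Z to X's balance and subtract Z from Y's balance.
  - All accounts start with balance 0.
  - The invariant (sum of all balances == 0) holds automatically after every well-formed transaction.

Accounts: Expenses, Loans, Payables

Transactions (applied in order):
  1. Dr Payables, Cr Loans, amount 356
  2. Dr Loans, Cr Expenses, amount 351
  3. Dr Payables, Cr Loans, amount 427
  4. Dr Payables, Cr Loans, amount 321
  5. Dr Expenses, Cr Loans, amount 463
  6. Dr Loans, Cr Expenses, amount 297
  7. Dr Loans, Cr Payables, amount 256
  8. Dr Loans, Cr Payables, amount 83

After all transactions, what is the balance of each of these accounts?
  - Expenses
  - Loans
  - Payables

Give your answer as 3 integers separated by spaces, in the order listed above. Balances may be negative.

Answer: -185 -580 765

Derivation:
After txn 1 (Dr Payables, Cr Loans, amount 356): Loans=-356 Payables=356
After txn 2 (Dr Loans, Cr Expenses, amount 351): Expenses=-351 Loans=-5 Payables=356
After txn 3 (Dr Payables, Cr Loans, amount 427): Expenses=-351 Loans=-432 Payables=783
After txn 4 (Dr Payables, Cr Loans, amount 321): Expenses=-351 Loans=-753 Payables=1104
After txn 5 (Dr Expenses, Cr Loans, amount 463): Expenses=112 Loans=-1216 Payables=1104
After txn 6 (Dr Loans, Cr Expenses, amount 297): Expenses=-185 Loans=-919 Payables=1104
After txn 7 (Dr Loans, Cr Payables, amount 256): Expenses=-185 Loans=-663 Payables=848
After txn 8 (Dr Loans, Cr Payables, amount 83): Expenses=-185 Loans=-580 Payables=765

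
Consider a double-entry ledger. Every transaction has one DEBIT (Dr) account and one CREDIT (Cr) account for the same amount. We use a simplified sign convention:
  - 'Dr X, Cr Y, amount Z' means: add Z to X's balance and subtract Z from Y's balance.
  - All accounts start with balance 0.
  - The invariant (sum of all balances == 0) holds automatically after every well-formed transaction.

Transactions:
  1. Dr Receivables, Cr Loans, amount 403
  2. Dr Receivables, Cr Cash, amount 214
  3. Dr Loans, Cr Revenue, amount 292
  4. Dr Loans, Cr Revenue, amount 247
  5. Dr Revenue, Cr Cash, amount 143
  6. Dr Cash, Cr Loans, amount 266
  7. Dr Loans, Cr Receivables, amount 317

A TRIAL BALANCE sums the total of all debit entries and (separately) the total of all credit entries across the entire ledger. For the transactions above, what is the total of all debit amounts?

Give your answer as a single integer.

Txn 1: debit+=403
Txn 2: debit+=214
Txn 3: debit+=292
Txn 4: debit+=247
Txn 5: debit+=143
Txn 6: debit+=266
Txn 7: debit+=317
Total debits = 1882

Answer: 1882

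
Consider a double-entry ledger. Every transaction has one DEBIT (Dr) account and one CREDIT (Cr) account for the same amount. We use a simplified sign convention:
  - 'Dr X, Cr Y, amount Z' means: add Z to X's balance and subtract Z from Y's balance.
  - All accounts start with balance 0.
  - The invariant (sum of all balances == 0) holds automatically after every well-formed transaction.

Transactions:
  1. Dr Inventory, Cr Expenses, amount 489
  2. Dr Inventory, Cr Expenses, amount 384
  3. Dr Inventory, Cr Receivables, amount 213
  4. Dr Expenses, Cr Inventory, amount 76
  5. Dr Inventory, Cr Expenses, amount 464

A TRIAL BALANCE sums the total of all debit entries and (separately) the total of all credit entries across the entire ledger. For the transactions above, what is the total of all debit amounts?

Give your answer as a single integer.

Answer: 1626

Derivation:
Txn 1: debit+=489
Txn 2: debit+=384
Txn 3: debit+=213
Txn 4: debit+=76
Txn 5: debit+=464
Total debits = 1626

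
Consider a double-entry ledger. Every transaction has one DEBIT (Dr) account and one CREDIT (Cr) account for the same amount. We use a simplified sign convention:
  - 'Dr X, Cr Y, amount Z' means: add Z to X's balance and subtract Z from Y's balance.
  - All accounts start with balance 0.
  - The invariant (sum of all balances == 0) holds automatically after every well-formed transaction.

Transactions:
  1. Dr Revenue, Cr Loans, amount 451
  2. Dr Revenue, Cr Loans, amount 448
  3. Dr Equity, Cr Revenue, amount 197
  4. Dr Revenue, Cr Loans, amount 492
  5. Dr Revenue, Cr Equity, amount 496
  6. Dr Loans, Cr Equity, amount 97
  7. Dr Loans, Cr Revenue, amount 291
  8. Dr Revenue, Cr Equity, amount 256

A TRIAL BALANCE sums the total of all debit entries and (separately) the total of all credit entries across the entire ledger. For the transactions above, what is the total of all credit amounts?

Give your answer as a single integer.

Answer: 2728

Derivation:
Txn 1: credit+=451
Txn 2: credit+=448
Txn 3: credit+=197
Txn 4: credit+=492
Txn 5: credit+=496
Txn 6: credit+=97
Txn 7: credit+=291
Txn 8: credit+=256
Total credits = 2728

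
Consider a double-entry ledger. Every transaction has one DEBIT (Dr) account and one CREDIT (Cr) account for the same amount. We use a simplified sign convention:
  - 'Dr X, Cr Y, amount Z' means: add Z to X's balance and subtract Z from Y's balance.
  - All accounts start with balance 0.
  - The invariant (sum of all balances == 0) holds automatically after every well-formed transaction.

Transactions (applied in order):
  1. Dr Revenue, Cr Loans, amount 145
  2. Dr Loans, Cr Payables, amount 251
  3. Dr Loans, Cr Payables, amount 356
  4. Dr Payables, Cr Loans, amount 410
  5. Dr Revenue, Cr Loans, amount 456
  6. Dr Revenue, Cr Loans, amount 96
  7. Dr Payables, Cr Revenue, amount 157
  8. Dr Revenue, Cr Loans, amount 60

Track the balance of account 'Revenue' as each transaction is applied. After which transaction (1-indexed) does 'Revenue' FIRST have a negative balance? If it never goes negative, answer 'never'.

After txn 1: Revenue=145
After txn 2: Revenue=145
After txn 3: Revenue=145
After txn 4: Revenue=145
After txn 5: Revenue=601
After txn 6: Revenue=697
After txn 7: Revenue=540
After txn 8: Revenue=600

Answer: never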